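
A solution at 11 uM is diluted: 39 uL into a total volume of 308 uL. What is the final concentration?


C2 = C1 * V1 / V2
C2 = 11 * 39 / 308
C2 = 1.3929 uM

1.3929 uM


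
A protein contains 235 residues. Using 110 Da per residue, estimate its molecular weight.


MW = n_residues * 110 Da
MW = 235 * 110
MW = 25850 Da

25850 Da


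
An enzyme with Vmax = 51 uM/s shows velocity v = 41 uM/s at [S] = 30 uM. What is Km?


Km = [S] * (Vmax - v) / v
Km = 30 * (51 - 41) / 41
Km = 7.3171 uM

7.3171 uM


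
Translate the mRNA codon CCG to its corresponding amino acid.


Standard genetic code lookup.
Codon CCG -> Pro

Pro


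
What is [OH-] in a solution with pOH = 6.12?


[OH-] = 10^(-pOH)
[OH-] = 10^(-6.12)
[OH-] = 7.586e-07 M

7.586e-07 M


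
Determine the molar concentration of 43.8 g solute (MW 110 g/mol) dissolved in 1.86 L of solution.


C = (mass / MW) / volume
C = (43.8 / 110) / 1.86
C = 0.2141 M

0.2141 M


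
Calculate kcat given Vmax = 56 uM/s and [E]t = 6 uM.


kcat = Vmax / [E]t
kcat = 56 / 6
kcat = 9.3333 s^-1

9.3333 s^-1


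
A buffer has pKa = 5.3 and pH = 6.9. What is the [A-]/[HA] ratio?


[A-]/[HA] = 10^(pH - pKa)
= 10^(6.9 - 5.3)
= 39.8107

39.8107


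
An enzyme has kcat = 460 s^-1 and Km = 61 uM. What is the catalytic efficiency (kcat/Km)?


Catalytic efficiency = kcat / Km
= 460 / 61
= 7.541 uM^-1*s^-1

7.541 uM^-1*s^-1


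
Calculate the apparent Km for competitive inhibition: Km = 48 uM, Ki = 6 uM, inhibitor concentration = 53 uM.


Km_app = Km * (1 + [I]/Ki)
Km_app = 48 * (1 + 53/6)
Km_app = 472.0 uM

472.0 uM


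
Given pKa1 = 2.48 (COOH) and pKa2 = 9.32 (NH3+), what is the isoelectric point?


pI = (pKa1 + pKa2) / 2
pI = (2.48 + 9.32) / 2
pI = 5.9

5.9


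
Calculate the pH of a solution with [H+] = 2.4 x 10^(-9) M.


pH = -log10([H+])
pH = -log10(2.4 x 10^(-9))
pH = 8.6198

8.6198


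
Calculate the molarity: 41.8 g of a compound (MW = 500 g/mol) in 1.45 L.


C = (mass / MW) / volume
C = (41.8 / 500) / 1.45
C = 0.0577 M

0.0577 M


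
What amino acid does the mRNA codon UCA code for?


Standard genetic code lookup.
Codon UCA -> Ser

Ser


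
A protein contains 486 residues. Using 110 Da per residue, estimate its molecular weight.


MW = n_residues * 110 Da
MW = 486 * 110
MW = 53460 Da

53460 Da


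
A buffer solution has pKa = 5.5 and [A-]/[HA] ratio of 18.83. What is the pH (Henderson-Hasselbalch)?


pH = pKa + log10([A-]/[HA])
pH = 5.5 + log10(18.83)
pH = 6.7749

6.7749


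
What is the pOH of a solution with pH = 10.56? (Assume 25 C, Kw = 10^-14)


pOH = 14 - pH
pOH = 14 - 10.56
pOH = 3.44

3.44


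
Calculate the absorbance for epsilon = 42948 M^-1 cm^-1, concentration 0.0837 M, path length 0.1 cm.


A = epsilon * c * l
A = 42948 * 0.0837 * 0.1
A = 359.4748

359.4748


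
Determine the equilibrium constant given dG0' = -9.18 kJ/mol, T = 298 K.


Keq = exp(-dG0 * 1000 / (R * T))
Keq = exp(-(-9.18) * 1000 / (8.314 * 298))
Keq = 40.6598

40.6598


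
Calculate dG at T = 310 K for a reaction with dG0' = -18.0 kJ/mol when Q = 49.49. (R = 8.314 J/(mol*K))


dG = dG0' + RT * ln(Q) / 1000
dG = -18.0 + 8.314 * 310 * ln(49.49) / 1000
dG = -7.9438 kJ/mol

-7.9438 kJ/mol


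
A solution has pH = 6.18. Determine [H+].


[H+] = 10^(-pH)
[H+] = 10^(-6.18)
[H+] = 6.607e-07 M

6.607e-07 M


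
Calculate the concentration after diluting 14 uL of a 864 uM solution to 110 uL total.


C2 = C1 * V1 / V2
C2 = 864 * 14 / 110
C2 = 109.9636 uM

109.9636 uM


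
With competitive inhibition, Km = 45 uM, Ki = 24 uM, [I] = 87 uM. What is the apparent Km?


Km_app = Km * (1 + [I]/Ki)
Km_app = 45 * (1 + 87/24)
Km_app = 208.125 uM

208.125 uM


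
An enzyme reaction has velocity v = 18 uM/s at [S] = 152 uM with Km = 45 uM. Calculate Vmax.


Vmax = v * (Km + [S]) / [S]
Vmax = 18 * (45 + 152) / 152
Vmax = 23.3289 uM/s

23.3289 uM/s


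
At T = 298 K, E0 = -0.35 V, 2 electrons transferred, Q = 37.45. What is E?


E = E0 - (RT/nF) * ln(Q)
E = -0.35 - (8.314 * 298 / (2 * 96485)) * ln(37.45)
E = -0.3965 V

-0.3965 V


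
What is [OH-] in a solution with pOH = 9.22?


[OH-] = 10^(-pOH)
[OH-] = 10^(-9.22)
[OH-] = 6.026e-10 M

6.026e-10 M


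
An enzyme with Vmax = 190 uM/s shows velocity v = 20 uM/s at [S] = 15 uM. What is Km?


Km = [S] * (Vmax - v) / v
Km = 15 * (190 - 20) / 20
Km = 127.5 uM

127.5 uM


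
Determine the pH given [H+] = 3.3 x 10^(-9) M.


pH = -log10([H+])
pH = -log10(3.3 x 10^(-9))
pH = 8.4815

8.4815


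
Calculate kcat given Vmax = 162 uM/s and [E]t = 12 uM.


kcat = Vmax / [E]t
kcat = 162 / 12
kcat = 13.5 s^-1

13.5 s^-1


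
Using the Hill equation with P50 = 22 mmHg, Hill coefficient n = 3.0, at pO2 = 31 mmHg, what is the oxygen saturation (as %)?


Y = pO2^n / (P50^n + pO2^n)
Y = 31^3.0 / (22^3.0 + 31^3.0)
Y = 73.67%

73.67%


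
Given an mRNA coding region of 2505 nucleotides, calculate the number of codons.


codons = nucleotides / 3
codons = 2505 / 3 = 835

835


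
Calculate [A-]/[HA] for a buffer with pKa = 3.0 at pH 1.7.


[A-]/[HA] = 10^(pH - pKa)
= 10^(1.7 - 3.0)
= 0.0501

0.0501


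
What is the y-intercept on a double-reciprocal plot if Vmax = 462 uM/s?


y-intercept = 1/Vmax
= 1/462
= 0.0022 s/uM

0.0022 s/uM


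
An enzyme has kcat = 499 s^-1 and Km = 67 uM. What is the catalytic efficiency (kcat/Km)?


Catalytic efficiency = kcat / Km
= 499 / 67
= 7.4478 uM^-1*s^-1

7.4478 uM^-1*s^-1


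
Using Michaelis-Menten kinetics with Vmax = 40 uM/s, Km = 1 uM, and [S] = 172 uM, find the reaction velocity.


v = Vmax * [S] / (Km + [S])
v = 40 * 172 / (1 + 172)
v = 39.7688 uM/s

39.7688 uM/s


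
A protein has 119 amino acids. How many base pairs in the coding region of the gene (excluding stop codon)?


Each amino acid = 1 codon = 3 bp
bp = 119 * 3 = 357 bp

357 bp


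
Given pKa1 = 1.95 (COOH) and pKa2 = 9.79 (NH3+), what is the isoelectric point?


pI = (pKa1 + pKa2) / 2
pI = (1.95 + 9.79) / 2
pI = 5.87

5.87


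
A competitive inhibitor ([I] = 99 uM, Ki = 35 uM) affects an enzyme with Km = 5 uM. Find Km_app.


Km_app = Km * (1 + [I]/Ki)
Km_app = 5 * (1 + 99/35)
Km_app = 19.1429 uM

19.1429 uM


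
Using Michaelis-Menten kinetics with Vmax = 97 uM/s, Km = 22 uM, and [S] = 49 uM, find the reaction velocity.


v = Vmax * [S] / (Km + [S])
v = 97 * 49 / (22 + 49)
v = 66.9437 uM/s

66.9437 uM/s


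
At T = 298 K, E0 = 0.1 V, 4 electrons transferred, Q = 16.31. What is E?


E = E0 - (RT/nF) * ln(Q)
E = 0.1 - (8.314 * 298 / (4 * 96485)) * ln(16.31)
E = 0.0821 V

0.0821 V


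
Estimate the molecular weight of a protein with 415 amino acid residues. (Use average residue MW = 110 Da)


MW = n_residues * 110 Da
MW = 415 * 110
MW = 45650 Da

45650 Da


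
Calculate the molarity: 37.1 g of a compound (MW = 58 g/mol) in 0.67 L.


C = (mass / MW) / volume
C = (37.1 / 58) / 0.67
C = 0.9547 M

0.9547 M


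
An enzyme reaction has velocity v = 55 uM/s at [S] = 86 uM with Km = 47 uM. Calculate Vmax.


Vmax = v * (Km + [S]) / [S]
Vmax = 55 * (47 + 86) / 86
Vmax = 85.0581 uM/s

85.0581 uM/s


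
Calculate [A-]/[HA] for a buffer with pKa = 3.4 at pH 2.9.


[A-]/[HA] = 10^(pH - pKa)
= 10^(2.9 - 3.4)
= 0.3162

0.3162


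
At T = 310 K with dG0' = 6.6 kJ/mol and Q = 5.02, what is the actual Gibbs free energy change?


dG = dG0' + RT * ln(Q) / 1000
dG = 6.6 + 8.314 * 310 * ln(5.02) / 1000
dG = 10.7584 kJ/mol

10.7584 kJ/mol


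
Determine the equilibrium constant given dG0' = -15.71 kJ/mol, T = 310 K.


Keq = exp(-dG0 * 1000 / (R * T))
Keq = exp(-(-15.71) * 1000 / (8.314 * 310))
Keq = 443.8256

443.8256


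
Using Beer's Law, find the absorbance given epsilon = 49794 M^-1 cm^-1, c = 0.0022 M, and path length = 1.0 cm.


A = epsilon * c * l
A = 49794 * 0.0022 * 1.0
A = 109.5468

109.5468


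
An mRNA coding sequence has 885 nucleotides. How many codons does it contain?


codons = nucleotides / 3
codons = 885 / 3 = 295

295


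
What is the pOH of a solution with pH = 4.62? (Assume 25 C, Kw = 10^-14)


pOH = 14 - pH
pOH = 14 - 4.62
pOH = 9.38

9.38


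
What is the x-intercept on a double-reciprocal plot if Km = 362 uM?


x-intercept = -1/Km
= -1/362
= -0.0028 1/uM

-0.0028 1/uM


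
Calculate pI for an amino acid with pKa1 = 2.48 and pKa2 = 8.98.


pI = (pKa1 + pKa2) / 2
pI = (2.48 + 8.98) / 2
pI = 5.73

5.73


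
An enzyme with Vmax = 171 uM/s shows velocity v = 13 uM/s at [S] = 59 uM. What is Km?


Km = [S] * (Vmax - v) / v
Km = 59 * (171 - 13) / 13
Km = 717.0769 uM

717.0769 uM


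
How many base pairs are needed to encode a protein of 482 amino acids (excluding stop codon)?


Each amino acid = 1 codon = 3 bp
bp = 482 * 3 = 1446 bp

1446 bp


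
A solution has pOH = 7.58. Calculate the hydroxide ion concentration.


[OH-] = 10^(-pOH)
[OH-] = 10^(-7.58)
[OH-] = 2.630e-08 M

2.630e-08 M


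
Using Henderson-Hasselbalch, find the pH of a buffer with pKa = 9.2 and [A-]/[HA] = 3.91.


pH = pKa + log10([A-]/[HA])
pH = 9.2 + log10(3.91)
pH = 9.7922

9.7922


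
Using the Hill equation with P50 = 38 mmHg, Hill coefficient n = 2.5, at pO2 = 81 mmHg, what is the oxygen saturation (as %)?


Y = pO2^n / (P50^n + pO2^n)
Y = 81^2.5 / (38^2.5 + 81^2.5)
Y = 86.9%

86.9%


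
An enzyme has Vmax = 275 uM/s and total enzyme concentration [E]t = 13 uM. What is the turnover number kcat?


kcat = Vmax / [E]t
kcat = 275 / 13
kcat = 21.1538 s^-1

21.1538 s^-1


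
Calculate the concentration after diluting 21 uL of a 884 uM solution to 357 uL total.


C2 = C1 * V1 / V2
C2 = 884 * 21 / 357
C2 = 52.0 uM

52.0 uM


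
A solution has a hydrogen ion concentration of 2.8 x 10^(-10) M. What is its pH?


pH = -log10([H+])
pH = -log10(2.8 x 10^(-10))
pH = 9.5528

9.5528


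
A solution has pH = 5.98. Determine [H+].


[H+] = 10^(-pH)
[H+] = 10^(-5.98)
[H+] = 1.047e-06 M

1.047e-06 M


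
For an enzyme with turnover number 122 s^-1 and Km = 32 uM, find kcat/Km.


Catalytic efficiency = kcat / Km
= 122 / 32
= 3.8125 uM^-1*s^-1

3.8125 uM^-1*s^-1


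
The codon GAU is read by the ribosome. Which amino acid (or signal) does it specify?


Standard genetic code lookup.
Codon GAU -> Asp

Asp


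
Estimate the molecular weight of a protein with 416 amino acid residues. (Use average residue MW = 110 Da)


MW = n_residues * 110 Da
MW = 416 * 110
MW = 45760 Da

45760 Da


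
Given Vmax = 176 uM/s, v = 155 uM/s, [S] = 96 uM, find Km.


Km = [S] * (Vmax - v) / v
Km = 96 * (176 - 155) / 155
Km = 13.0065 uM

13.0065 uM


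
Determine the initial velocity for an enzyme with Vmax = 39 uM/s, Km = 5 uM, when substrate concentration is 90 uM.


v = Vmax * [S] / (Km + [S])
v = 39 * 90 / (5 + 90)
v = 36.9474 uM/s

36.9474 uM/s


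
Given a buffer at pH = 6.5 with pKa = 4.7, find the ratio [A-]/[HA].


[A-]/[HA] = 10^(pH - pKa)
= 10^(6.5 - 4.7)
= 63.0957

63.0957


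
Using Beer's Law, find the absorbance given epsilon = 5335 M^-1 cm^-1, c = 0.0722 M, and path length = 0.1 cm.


A = epsilon * c * l
A = 5335 * 0.0722 * 0.1
A = 38.5187

38.5187


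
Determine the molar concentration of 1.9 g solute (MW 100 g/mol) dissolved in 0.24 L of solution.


C = (mass / MW) / volume
C = (1.9 / 100) / 0.24
C = 0.0792 M

0.0792 M


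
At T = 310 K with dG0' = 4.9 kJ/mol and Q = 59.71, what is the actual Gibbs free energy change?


dG = dG0' + RT * ln(Q) / 1000
dG = 4.9 + 8.314 * 310 * ln(59.71) / 1000
dG = 15.44 kJ/mol

15.44 kJ/mol


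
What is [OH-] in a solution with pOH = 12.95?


[OH-] = 10^(-pOH)
[OH-] = 10^(-12.95)
[OH-] = 1.122e-13 M

1.122e-13 M


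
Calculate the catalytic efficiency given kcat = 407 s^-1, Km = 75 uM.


Catalytic efficiency = kcat / Km
= 407 / 75
= 5.4267 uM^-1*s^-1

5.4267 uM^-1*s^-1


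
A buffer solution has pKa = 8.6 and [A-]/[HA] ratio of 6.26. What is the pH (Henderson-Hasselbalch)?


pH = pKa + log10([A-]/[HA])
pH = 8.6 + log10(6.26)
pH = 9.3966

9.3966


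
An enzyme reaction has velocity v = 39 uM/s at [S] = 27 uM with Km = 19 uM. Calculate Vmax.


Vmax = v * (Km + [S]) / [S]
Vmax = 39 * (19 + 27) / 27
Vmax = 66.4444 uM/s

66.4444 uM/s


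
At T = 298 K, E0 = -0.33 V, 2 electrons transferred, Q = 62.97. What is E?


E = E0 - (RT/nF) * ln(Q)
E = -0.33 - (8.314 * 298 / (2 * 96485)) * ln(62.97)
E = -0.3832 V

-0.3832 V


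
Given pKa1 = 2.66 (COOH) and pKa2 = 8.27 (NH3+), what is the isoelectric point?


pI = (pKa1 + pKa2) / 2
pI = (2.66 + 8.27) / 2
pI = 5.465

5.465


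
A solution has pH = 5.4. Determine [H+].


[H+] = 10^(-pH)
[H+] = 10^(-5.4)
[H+] = 3.981e-06 M

3.981e-06 M


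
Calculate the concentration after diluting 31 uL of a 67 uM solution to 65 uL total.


C2 = C1 * V1 / V2
C2 = 67 * 31 / 65
C2 = 31.9538 uM

31.9538 uM


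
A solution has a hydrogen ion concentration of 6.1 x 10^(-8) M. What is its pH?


pH = -log10([H+])
pH = -log10(6.1 x 10^(-8))
pH = 7.2147

7.2147


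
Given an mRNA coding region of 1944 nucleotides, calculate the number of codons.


codons = nucleotides / 3
codons = 1944 / 3 = 648

648


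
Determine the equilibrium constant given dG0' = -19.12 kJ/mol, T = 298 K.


Keq = exp(-dG0 * 1000 / (R * T))
Keq = exp(-(-19.12) * 1000 / (8.314 * 298))
Keq = 2246.7339

2246.7339


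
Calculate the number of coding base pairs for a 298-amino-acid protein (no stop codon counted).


Each amino acid = 1 codon = 3 bp
bp = 298 * 3 = 894 bp

894 bp


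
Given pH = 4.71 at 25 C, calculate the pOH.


pOH = 14 - pH
pOH = 14 - 4.71
pOH = 9.29

9.29


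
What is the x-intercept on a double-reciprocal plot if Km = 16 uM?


x-intercept = -1/Km
= -1/16
= -0.0625 1/uM

-0.0625 1/uM


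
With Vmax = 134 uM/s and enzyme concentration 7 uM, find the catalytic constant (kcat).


kcat = Vmax / [E]t
kcat = 134 / 7
kcat = 19.1429 s^-1

19.1429 s^-1


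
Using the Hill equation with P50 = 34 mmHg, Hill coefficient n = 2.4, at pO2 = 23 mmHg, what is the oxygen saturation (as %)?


Y = pO2^n / (P50^n + pO2^n)
Y = 23^2.4 / (34^2.4 + 23^2.4)
Y = 28.13%

28.13%


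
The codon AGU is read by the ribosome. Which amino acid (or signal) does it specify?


Standard genetic code lookup.
Codon AGU -> Ser

Ser


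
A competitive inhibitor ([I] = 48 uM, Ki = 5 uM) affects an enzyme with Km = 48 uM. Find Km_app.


Km_app = Km * (1 + [I]/Ki)
Km_app = 48 * (1 + 48/5)
Km_app = 508.8 uM

508.8 uM


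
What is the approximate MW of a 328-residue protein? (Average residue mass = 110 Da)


MW = n_residues * 110 Da
MW = 328 * 110
MW = 36080 Da

36080 Da


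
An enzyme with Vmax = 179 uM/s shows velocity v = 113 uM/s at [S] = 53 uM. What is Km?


Km = [S] * (Vmax - v) / v
Km = 53 * (179 - 113) / 113
Km = 30.9558 uM

30.9558 uM


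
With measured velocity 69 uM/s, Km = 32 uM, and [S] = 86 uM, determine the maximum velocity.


Vmax = v * (Km + [S]) / [S]
Vmax = 69 * (32 + 86) / 86
Vmax = 94.6744 uM/s

94.6744 uM/s


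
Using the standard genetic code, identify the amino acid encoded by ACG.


Standard genetic code lookup.
Codon ACG -> Thr

Thr


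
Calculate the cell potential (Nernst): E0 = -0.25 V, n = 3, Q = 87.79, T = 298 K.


E = E0 - (RT/nF) * ln(Q)
E = -0.25 - (8.314 * 298 / (3 * 96485)) * ln(87.79)
E = -0.2883 V

-0.2883 V


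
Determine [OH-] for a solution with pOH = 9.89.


[OH-] = 10^(-pOH)
[OH-] = 10^(-9.89)
[OH-] = 1.288e-10 M

1.288e-10 M


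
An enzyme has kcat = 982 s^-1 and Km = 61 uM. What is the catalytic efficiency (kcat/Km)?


Catalytic efficiency = kcat / Km
= 982 / 61
= 16.0984 uM^-1*s^-1

16.0984 uM^-1*s^-1


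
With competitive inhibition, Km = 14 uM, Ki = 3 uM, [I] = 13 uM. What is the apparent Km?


Km_app = Km * (1 + [I]/Ki)
Km_app = 14 * (1 + 13/3)
Km_app = 74.6667 uM

74.6667 uM


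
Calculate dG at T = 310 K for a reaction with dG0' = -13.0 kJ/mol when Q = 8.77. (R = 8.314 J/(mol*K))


dG = dG0' + RT * ln(Q) / 1000
dG = -13.0 + 8.314 * 310 * ln(8.77) / 1000
dG = -7.4037 kJ/mol

-7.4037 kJ/mol


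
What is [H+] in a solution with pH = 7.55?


[H+] = 10^(-pH)
[H+] = 10^(-7.55)
[H+] = 2.818e-08 M

2.818e-08 M


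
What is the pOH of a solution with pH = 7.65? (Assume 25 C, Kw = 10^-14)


pOH = 14 - pH
pOH = 14 - 7.65
pOH = 6.35

6.35


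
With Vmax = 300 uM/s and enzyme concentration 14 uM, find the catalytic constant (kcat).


kcat = Vmax / [E]t
kcat = 300 / 14
kcat = 21.4286 s^-1

21.4286 s^-1


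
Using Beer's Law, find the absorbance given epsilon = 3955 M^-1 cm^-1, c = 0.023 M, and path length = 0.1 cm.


A = epsilon * c * l
A = 3955 * 0.023 * 0.1
A = 9.0965

9.0965


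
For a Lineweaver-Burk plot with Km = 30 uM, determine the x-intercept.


x-intercept = -1/Km
= -1/30
= -0.0333 1/uM

-0.0333 1/uM


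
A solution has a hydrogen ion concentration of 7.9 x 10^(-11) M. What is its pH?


pH = -log10([H+])
pH = -log10(7.9 x 10^(-11))
pH = 10.1024

10.1024


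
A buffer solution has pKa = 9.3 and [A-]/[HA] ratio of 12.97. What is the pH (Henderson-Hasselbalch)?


pH = pKa + log10([A-]/[HA])
pH = 9.3 + log10(12.97)
pH = 10.4129

10.4129


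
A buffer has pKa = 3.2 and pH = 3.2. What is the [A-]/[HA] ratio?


[A-]/[HA] = 10^(pH - pKa)
= 10^(3.2 - 3.2)
= 1.0

1.0


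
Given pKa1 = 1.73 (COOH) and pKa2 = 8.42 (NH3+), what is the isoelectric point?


pI = (pKa1 + pKa2) / 2
pI = (1.73 + 8.42) / 2
pI = 5.075

5.075


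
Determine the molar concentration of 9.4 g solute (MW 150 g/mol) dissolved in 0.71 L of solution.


C = (mass / MW) / volume
C = (9.4 / 150) / 0.71
C = 0.0883 M

0.0883 M


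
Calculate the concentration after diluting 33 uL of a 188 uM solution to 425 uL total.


C2 = C1 * V1 / V2
C2 = 188 * 33 / 425
C2 = 14.5976 uM

14.5976 uM


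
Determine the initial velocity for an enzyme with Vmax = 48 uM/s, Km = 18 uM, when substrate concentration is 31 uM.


v = Vmax * [S] / (Km + [S])
v = 48 * 31 / (18 + 31)
v = 30.3673 uM/s

30.3673 uM/s


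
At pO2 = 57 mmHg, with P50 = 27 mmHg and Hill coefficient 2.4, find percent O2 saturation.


Y = pO2^n / (P50^n + pO2^n)
Y = 57^2.4 / (27^2.4 + 57^2.4)
Y = 85.73%

85.73%


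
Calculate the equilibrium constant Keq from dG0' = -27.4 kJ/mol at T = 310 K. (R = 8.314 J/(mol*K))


Keq = exp(-dG0 * 1000 / (R * T))
Keq = exp(-(-27.4) * 1000 / (8.314 * 310))
Keq = 41403.2973

41403.2973


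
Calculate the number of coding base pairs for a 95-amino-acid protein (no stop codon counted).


Each amino acid = 1 codon = 3 bp
bp = 95 * 3 = 285 bp

285 bp


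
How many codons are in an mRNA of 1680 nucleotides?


codons = nucleotides / 3
codons = 1680 / 3 = 560

560


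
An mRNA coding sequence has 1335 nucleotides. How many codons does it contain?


codons = nucleotides / 3
codons = 1335 / 3 = 445

445


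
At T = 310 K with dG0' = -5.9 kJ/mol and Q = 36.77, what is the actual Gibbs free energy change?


dG = dG0' + RT * ln(Q) / 1000
dG = -5.9 + 8.314 * 310 * ln(36.77) / 1000
dG = 3.3905 kJ/mol

3.3905 kJ/mol


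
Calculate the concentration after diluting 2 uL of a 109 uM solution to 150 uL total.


C2 = C1 * V1 / V2
C2 = 109 * 2 / 150
C2 = 1.4533 uM

1.4533 uM


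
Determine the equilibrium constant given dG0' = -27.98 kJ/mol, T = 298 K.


Keq = exp(-dG0 * 1000 / (R * T))
Keq = exp(-(-27.98) * 1000 / (8.314 * 298))
Keq = 80283.1134

80283.1134


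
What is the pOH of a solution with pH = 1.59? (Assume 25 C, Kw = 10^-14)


pOH = 14 - pH
pOH = 14 - 1.59
pOH = 12.41

12.41


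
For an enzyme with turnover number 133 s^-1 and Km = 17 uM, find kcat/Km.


Catalytic efficiency = kcat / Km
= 133 / 17
= 7.8235 uM^-1*s^-1

7.8235 uM^-1*s^-1


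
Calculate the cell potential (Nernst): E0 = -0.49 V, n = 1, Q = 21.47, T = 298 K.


E = E0 - (RT/nF) * ln(Q)
E = -0.49 - (8.314 * 298 / (1 * 96485)) * ln(21.47)
E = -0.5687 V

-0.5687 V


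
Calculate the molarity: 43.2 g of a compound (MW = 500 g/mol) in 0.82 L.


C = (mass / MW) / volume
C = (43.2 / 500) / 0.82
C = 0.1054 M

0.1054 M


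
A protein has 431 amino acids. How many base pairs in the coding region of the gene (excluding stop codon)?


Each amino acid = 1 codon = 3 bp
bp = 431 * 3 = 1293 bp

1293 bp


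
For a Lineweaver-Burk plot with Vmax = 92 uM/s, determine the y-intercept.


y-intercept = 1/Vmax
= 1/92
= 0.0109 s/uM

0.0109 s/uM


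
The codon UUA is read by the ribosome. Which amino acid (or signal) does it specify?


Standard genetic code lookup.
Codon UUA -> Leu

Leu


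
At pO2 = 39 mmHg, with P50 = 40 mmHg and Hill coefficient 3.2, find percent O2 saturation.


Y = pO2^n / (P50^n + pO2^n)
Y = 39^3.2 / (40^3.2 + 39^3.2)
Y = 47.98%

47.98%


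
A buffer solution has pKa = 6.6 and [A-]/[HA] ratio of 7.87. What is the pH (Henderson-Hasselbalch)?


pH = pKa + log10([A-]/[HA])
pH = 6.6 + log10(7.87)
pH = 7.496

7.496


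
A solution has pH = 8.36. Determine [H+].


[H+] = 10^(-pH)
[H+] = 10^(-8.36)
[H+] = 4.365e-09 M

4.365e-09 M


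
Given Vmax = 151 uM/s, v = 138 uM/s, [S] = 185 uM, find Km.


Km = [S] * (Vmax - v) / v
Km = 185 * (151 - 138) / 138
Km = 17.4275 uM

17.4275 uM


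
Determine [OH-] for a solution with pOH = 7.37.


[OH-] = 10^(-pOH)
[OH-] = 10^(-7.37)
[OH-] = 4.266e-08 M

4.266e-08 M


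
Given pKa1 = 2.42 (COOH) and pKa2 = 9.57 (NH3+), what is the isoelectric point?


pI = (pKa1 + pKa2) / 2
pI = (2.42 + 9.57) / 2
pI = 5.995

5.995


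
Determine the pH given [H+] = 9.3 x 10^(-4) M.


pH = -log10([H+])
pH = -log10(9.3 x 10^(-4))
pH = 3.0315

3.0315


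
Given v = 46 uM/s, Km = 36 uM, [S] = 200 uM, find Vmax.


Vmax = v * (Km + [S]) / [S]
Vmax = 46 * (36 + 200) / 200
Vmax = 54.28 uM/s

54.28 uM/s


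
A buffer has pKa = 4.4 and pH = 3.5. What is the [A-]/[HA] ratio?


[A-]/[HA] = 10^(pH - pKa)
= 10^(3.5 - 4.4)
= 0.1259

0.1259


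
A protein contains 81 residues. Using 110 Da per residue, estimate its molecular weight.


MW = n_residues * 110 Da
MW = 81 * 110
MW = 8910 Da

8910 Da


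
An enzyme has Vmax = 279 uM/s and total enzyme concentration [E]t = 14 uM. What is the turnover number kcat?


kcat = Vmax / [E]t
kcat = 279 / 14
kcat = 19.9286 s^-1

19.9286 s^-1


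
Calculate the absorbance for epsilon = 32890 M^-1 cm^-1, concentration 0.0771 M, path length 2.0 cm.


A = epsilon * c * l
A = 32890 * 0.0771 * 2.0
A = 5071.638

5071.638


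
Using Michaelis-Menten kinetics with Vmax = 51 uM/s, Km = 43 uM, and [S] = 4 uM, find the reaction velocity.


v = Vmax * [S] / (Km + [S])
v = 51 * 4 / (43 + 4)
v = 4.3404 uM/s

4.3404 uM/s


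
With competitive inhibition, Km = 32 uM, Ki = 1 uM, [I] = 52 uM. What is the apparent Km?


Km_app = Km * (1 + [I]/Ki)
Km_app = 32 * (1 + 52/1)
Km_app = 1696.0 uM

1696.0 uM


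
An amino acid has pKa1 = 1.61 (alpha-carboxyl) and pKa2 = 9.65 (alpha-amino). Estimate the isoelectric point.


pI = (pKa1 + pKa2) / 2
pI = (1.61 + 9.65) / 2
pI = 5.63

5.63


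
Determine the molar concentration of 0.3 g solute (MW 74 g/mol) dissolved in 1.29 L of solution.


C = (mass / MW) / volume
C = (0.3 / 74) / 1.29
C = 0.0031 M

0.0031 M


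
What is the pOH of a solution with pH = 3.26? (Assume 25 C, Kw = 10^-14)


pOH = 14 - pH
pOH = 14 - 3.26
pOH = 10.74

10.74


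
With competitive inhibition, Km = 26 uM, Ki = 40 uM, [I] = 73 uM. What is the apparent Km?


Km_app = Km * (1 + [I]/Ki)
Km_app = 26 * (1 + 73/40)
Km_app = 73.45 uM

73.45 uM


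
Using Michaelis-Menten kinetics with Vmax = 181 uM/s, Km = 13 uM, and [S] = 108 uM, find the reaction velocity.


v = Vmax * [S] / (Km + [S])
v = 181 * 108 / (13 + 108)
v = 161.5537 uM/s

161.5537 uM/s


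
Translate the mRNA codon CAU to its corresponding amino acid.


Standard genetic code lookup.
Codon CAU -> His

His


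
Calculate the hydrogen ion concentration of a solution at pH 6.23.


[H+] = 10^(-pH)
[H+] = 10^(-6.23)
[H+] = 5.888e-07 M

5.888e-07 M


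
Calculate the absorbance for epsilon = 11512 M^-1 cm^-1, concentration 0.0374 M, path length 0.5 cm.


A = epsilon * c * l
A = 11512 * 0.0374 * 0.5
A = 215.2744

215.2744


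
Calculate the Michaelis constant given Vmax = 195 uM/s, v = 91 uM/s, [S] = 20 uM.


Km = [S] * (Vmax - v) / v
Km = 20 * (195 - 91) / 91
Km = 22.8571 uM

22.8571 uM


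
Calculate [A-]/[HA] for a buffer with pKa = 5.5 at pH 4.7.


[A-]/[HA] = 10^(pH - pKa)
= 10^(4.7 - 5.5)
= 0.1585

0.1585


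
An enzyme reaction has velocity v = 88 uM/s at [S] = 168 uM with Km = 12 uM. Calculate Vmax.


Vmax = v * (Km + [S]) / [S]
Vmax = 88 * (12 + 168) / 168
Vmax = 94.2857 uM/s

94.2857 uM/s


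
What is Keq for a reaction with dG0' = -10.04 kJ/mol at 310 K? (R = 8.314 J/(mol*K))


Keq = exp(-dG0 * 1000 / (R * T))
Keq = exp(-(-10.04) * 1000 / (8.314 * 310))
Keq = 49.1801

49.1801


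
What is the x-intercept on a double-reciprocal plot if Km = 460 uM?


x-intercept = -1/Km
= -1/460
= -0.0022 1/uM

-0.0022 1/uM


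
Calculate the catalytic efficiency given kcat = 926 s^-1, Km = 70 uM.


Catalytic efficiency = kcat / Km
= 926 / 70
= 13.2286 uM^-1*s^-1

13.2286 uM^-1*s^-1


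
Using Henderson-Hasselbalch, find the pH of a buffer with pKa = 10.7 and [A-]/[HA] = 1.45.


pH = pKa + log10([A-]/[HA])
pH = 10.7 + log10(1.45)
pH = 10.8614

10.8614


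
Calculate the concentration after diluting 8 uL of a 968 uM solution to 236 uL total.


C2 = C1 * V1 / V2
C2 = 968 * 8 / 236
C2 = 32.8136 uM

32.8136 uM


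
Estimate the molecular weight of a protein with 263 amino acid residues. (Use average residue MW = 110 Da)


MW = n_residues * 110 Da
MW = 263 * 110
MW = 28930 Da

28930 Da


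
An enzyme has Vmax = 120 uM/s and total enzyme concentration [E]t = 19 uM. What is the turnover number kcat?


kcat = Vmax / [E]t
kcat = 120 / 19
kcat = 6.3158 s^-1

6.3158 s^-1


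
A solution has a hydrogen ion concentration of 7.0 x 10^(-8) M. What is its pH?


pH = -log10([H+])
pH = -log10(7.0 x 10^(-8))
pH = 7.1549

7.1549


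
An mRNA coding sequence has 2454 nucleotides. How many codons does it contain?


codons = nucleotides / 3
codons = 2454 / 3 = 818

818


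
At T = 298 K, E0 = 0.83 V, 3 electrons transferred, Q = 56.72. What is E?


E = E0 - (RT/nF) * ln(Q)
E = 0.83 - (8.314 * 298 / (3 * 96485)) * ln(56.72)
E = 0.7954 V

0.7954 V


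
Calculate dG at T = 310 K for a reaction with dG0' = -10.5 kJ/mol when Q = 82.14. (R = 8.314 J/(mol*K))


dG = dG0' + RT * ln(Q) / 1000
dG = -10.5 + 8.314 * 310 * ln(82.14) / 1000
dG = 0.862 kJ/mol

0.862 kJ/mol


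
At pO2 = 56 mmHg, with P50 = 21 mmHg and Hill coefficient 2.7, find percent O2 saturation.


Y = pO2^n / (P50^n + pO2^n)
Y = 56^2.7 / (21^2.7 + 56^2.7)
Y = 93.39%

93.39%


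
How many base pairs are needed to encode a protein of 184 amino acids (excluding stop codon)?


Each amino acid = 1 codon = 3 bp
bp = 184 * 3 = 552 bp

552 bp


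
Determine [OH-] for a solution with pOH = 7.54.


[OH-] = 10^(-pOH)
[OH-] = 10^(-7.54)
[OH-] = 2.884e-08 M

2.884e-08 M


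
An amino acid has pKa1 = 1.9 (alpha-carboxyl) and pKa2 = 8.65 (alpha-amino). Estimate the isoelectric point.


pI = (pKa1 + pKa2) / 2
pI = (1.9 + 8.65) / 2
pI = 5.275

5.275


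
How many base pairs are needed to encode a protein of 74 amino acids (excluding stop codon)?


Each amino acid = 1 codon = 3 bp
bp = 74 * 3 = 222 bp

222 bp


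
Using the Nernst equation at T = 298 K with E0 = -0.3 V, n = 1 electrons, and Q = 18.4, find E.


E = E0 - (RT/nF) * ln(Q)
E = -0.3 - (8.314 * 298 / (1 * 96485)) * ln(18.4)
E = -0.3748 V

-0.3748 V


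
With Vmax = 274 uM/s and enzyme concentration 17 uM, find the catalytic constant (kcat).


kcat = Vmax / [E]t
kcat = 274 / 17
kcat = 16.1176 s^-1

16.1176 s^-1


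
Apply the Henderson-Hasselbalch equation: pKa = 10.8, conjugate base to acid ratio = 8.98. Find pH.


pH = pKa + log10([A-]/[HA])
pH = 10.8 + log10(8.98)
pH = 11.7533

11.7533


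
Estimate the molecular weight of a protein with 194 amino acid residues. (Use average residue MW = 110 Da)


MW = n_residues * 110 Da
MW = 194 * 110
MW = 21340 Da

21340 Da


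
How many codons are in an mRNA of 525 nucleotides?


codons = nucleotides / 3
codons = 525 / 3 = 175

175


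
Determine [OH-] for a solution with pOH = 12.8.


[OH-] = 10^(-pOH)
[OH-] = 10^(-12.8)
[OH-] = 1.585e-13 M

1.585e-13 M


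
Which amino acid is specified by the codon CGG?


Standard genetic code lookup.
Codon CGG -> Arg

Arg


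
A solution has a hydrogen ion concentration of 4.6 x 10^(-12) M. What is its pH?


pH = -log10([H+])
pH = -log10(4.6 x 10^(-12))
pH = 11.3372

11.3372


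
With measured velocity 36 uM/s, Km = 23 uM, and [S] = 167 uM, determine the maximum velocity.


Vmax = v * (Km + [S]) / [S]
Vmax = 36 * (23 + 167) / 167
Vmax = 40.9581 uM/s

40.9581 uM/s


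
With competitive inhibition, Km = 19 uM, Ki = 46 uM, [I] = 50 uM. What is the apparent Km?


Km_app = Km * (1 + [I]/Ki)
Km_app = 19 * (1 + 50/46)
Km_app = 39.6522 uM

39.6522 uM


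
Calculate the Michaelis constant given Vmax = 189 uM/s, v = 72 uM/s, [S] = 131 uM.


Km = [S] * (Vmax - v) / v
Km = 131 * (189 - 72) / 72
Km = 212.875 uM

212.875 uM


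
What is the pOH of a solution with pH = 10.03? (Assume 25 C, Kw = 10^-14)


pOH = 14 - pH
pOH = 14 - 10.03
pOH = 3.97

3.97


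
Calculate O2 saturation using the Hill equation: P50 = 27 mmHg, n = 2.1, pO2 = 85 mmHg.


Y = pO2^n / (P50^n + pO2^n)
Y = 85^2.1 / (27^2.1 + 85^2.1)
Y = 91.75%

91.75%


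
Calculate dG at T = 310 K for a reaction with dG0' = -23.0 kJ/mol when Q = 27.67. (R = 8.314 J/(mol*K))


dG = dG0' + RT * ln(Q) / 1000
dG = -23.0 + 8.314 * 310 * ln(27.67) / 1000
dG = -14.4423 kJ/mol

-14.4423 kJ/mol


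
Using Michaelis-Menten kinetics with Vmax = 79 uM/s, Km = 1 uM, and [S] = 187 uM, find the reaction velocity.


v = Vmax * [S] / (Km + [S])
v = 79 * 187 / (1 + 187)
v = 78.5798 uM/s

78.5798 uM/s


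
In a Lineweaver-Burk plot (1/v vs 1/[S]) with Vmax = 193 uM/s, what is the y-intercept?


y-intercept = 1/Vmax
= 1/193
= 0.0052 s/uM

0.0052 s/uM


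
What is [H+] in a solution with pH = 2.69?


[H+] = 10^(-pH)
[H+] = 10^(-2.69)
[H+] = 0.002 M

0.002 M


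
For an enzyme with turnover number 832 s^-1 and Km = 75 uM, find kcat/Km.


Catalytic efficiency = kcat / Km
= 832 / 75
= 11.0933 uM^-1*s^-1

11.0933 uM^-1*s^-1


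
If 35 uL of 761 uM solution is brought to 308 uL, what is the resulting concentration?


C2 = C1 * V1 / V2
C2 = 761 * 35 / 308
C2 = 86.4773 uM

86.4773 uM


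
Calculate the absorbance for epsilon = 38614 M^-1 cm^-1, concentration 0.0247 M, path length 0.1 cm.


A = epsilon * c * l
A = 38614 * 0.0247 * 0.1
A = 95.3766

95.3766


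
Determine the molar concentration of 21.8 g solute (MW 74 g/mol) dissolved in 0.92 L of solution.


C = (mass / MW) / volume
C = (21.8 / 74) / 0.92
C = 0.3202 M

0.3202 M


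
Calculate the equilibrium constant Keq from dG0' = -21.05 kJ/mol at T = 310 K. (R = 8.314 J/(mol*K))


Keq = exp(-dG0 * 1000 / (R * T))
Keq = exp(-(-21.05) * 1000 / (8.314 * 310))
Keq = 3523.9412

3523.9412


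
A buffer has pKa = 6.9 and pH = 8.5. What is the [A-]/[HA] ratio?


[A-]/[HA] = 10^(pH - pKa)
= 10^(8.5 - 6.9)
= 39.8107

39.8107


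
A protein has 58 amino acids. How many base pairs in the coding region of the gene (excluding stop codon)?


Each amino acid = 1 codon = 3 bp
bp = 58 * 3 = 174 bp

174 bp


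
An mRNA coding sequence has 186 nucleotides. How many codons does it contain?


codons = nucleotides / 3
codons = 186 / 3 = 62

62


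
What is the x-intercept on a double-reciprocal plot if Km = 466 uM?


x-intercept = -1/Km
= -1/466
= -0.0021 1/uM

-0.0021 1/uM


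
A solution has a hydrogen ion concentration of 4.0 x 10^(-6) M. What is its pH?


pH = -log10([H+])
pH = -log10(4.0 x 10^(-6))
pH = 5.3979

5.3979


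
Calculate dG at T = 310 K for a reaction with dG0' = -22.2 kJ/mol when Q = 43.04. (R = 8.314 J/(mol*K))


dG = dG0' + RT * ln(Q) / 1000
dG = -22.2 + 8.314 * 310 * ln(43.04) / 1000
dG = -12.5037 kJ/mol

-12.5037 kJ/mol


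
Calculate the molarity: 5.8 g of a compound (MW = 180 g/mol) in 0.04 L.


C = (mass / MW) / volume
C = (5.8 / 180) / 0.04
C = 0.8056 M

0.8056 M


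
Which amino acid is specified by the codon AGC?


Standard genetic code lookup.
Codon AGC -> Ser

Ser


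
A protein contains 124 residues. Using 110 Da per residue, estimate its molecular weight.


MW = n_residues * 110 Da
MW = 124 * 110
MW = 13640 Da

13640 Da


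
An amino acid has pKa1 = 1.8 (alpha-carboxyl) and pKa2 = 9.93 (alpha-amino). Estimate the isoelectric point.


pI = (pKa1 + pKa2) / 2
pI = (1.8 + 9.93) / 2
pI = 5.865

5.865


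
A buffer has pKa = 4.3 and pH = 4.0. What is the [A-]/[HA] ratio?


[A-]/[HA] = 10^(pH - pKa)
= 10^(4.0 - 4.3)
= 0.5012

0.5012


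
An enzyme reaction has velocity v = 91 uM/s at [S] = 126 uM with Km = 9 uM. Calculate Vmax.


Vmax = v * (Km + [S]) / [S]
Vmax = 91 * (9 + 126) / 126
Vmax = 97.5 uM/s

97.5 uM/s


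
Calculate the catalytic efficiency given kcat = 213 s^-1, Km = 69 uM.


Catalytic efficiency = kcat / Km
= 213 / 69
= 3.087 uM^-1*s^-1

3.087 uM^-1*s^-1


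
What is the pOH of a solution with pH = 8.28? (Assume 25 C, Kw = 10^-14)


pOH = 14 - pH
pOH = 14 - 8.28
pOH = 5.72

5.72


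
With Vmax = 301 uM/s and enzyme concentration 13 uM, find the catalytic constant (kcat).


kcat = Vmax / [E]t
kcat = 301 / 13
kcat = 23.1538 s^-1

23.1538 s^-1


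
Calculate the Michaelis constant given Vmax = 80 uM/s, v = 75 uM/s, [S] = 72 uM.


Km = [S] * (Vmax - v) / v
Km = 72 * (80 - 75) / 75
Km = 4.8 uM

4.8 uM


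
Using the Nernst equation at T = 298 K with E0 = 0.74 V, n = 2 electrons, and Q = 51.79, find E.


E = E0 - (RT/nF) * ln(Q)
E = 0.74 - (8.314 * 298 / (2 * 96485)) * ln(51.79)
E = 0.6893 V

0.6893 V


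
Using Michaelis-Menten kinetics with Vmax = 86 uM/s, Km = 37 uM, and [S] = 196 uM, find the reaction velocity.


v = Vmax * [S] / (Km + [S])
v = 86 * 196 / (37 + 196)
v = 72.3433 uM/s

72.3433 uM/s


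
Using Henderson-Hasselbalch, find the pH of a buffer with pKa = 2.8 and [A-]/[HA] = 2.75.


pH = pKa + log10([A-]/[HA])
pH = 2.8 + log10(2.75)
pH = 3.2393

3.2393


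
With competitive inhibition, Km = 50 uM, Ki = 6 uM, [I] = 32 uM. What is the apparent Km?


Km_app = Km * (1 + [I]/Ki)
Km_app = 50 * (1 + 32/6)
Km_app = 316.6667 uM

316.6667 uM


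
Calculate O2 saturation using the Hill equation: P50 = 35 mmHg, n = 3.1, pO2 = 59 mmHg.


Y = pO2^n / (P50^n + pO2^n)
Y = 59^3.1 / (35^3.1 + 59^3.1)
Y = 83.46%

83.46%


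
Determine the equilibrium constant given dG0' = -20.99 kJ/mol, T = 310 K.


Keq = exp(-dG0 * 1000 / (R * T))
Keq = exp(-(-20.99) * 1000 / (8.314 * 310))
Keq = 3442.8521

3442.8521


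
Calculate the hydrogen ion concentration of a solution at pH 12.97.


[H+] = 10^(-pH)
[H+] = 10^(-12.97)
[H+] = 1.072e-13 M

1.072e-13 M


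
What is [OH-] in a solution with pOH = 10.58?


[OH-] = 10^(-pOH)
[OH-] = 10^(-10.58)
[OH-] = 2.630e-11 M

2.630e-11 M


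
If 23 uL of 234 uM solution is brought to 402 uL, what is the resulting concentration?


C2 = C1 * V1 / V2
C2 = 234 * 23 / 402
C2 = 13.3881 uM

13.3881 uM


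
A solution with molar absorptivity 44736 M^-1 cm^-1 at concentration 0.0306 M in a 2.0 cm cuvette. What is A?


A = epsilon * c * l
A = 44736 * 0.0306 * 2.0
A = 2737.8432

2737.8432


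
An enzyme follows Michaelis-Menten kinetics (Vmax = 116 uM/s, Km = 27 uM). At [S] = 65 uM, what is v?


v = Vmax * [S] / (Km + [S])
v = 116 * 65 / (27 + 65)
v = 81.9565 uM/s

81.9565 uM/s


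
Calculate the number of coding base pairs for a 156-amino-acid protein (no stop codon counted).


Each amino acid = 1 codon = 3 bp
bp = 156 * 3 = 468 bp

468 bp


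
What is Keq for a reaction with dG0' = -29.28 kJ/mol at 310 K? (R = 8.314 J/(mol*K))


Keq = exp(-dG0 * 1000 / (R * T))
Keq = exp(-(-29.28) * 1000 / (8.314 * 310))
Keq = 85866.5842

85866.5842


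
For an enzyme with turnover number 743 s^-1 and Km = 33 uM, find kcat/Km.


Catalytic efficiency = kcat / Km
= 743 / 33
= 22.5152 uM^-1*s^-1

22.5152 uM^-1*s^-1


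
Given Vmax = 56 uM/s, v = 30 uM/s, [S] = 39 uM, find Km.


Km = [S] * (Vmax - v) / v
Km = 39 * (56 - 30) / 30
Km = 33.8 uM

33.8 uM


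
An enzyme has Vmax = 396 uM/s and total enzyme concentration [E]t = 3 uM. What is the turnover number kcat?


kcat = Vmax / [E]t
kcat = 396 / 3
kcat = 132.0 s^-1

132.0 s^-1


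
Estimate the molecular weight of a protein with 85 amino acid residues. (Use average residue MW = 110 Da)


MW = n_residues * 110 Da
MW = 85 * 110
MW = 9350 Da

9350 Da


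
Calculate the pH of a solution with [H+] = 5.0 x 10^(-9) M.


pH = -log10([H+])
pH = -log10(5.0 x 10^(-9))
pH = 8.301

8.301


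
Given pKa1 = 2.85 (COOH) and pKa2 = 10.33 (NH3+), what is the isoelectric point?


pI = (pKa1 + pKa2) / 2
pI = (2.85 + 10.33) / 2
pI = 6.59

6.59


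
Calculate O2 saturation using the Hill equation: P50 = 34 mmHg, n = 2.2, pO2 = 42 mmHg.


Y = pO2^n / (P50^n + pO2^n)
Y = 42^2.2 / (34^2.2 + 42^2.2)
Y = 61.42%

61.42%


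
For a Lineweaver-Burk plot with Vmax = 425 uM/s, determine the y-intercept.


y-intercept = 1/Vmax
= 1/425
= 0.0024 s/uM

0.0024 s/uM


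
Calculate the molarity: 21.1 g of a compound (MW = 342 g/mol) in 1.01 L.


C = (mass / MW) / volume
C = (21.1 / 342) / 1.01
C = 0.0611 M

0.0611 M


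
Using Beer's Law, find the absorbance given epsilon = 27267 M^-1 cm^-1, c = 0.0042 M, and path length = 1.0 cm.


A = epsilon * c * l
A = 27267 * 0.0042 * 1.0
A = 114.5214

114.5214


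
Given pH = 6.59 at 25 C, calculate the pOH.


pOH = 14 - pH
pOH = 14 - 6.59
pOH = 7.41

7.41


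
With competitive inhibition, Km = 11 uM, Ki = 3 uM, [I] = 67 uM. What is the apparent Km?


Km_app = Km * (1 + [I]/Ki)
Km_app = 11 * (1 + 67/3)
Km_app = 256.6667 uM

256.6667 uM


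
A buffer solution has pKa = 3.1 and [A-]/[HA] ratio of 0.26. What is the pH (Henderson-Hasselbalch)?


pH = pKa + log10([A-]/[HA])
pH = 3.1 + log10(0.26)
pH = 2.515

2.515


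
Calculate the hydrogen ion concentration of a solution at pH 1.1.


[H+] = 10^(-pH)
[H+] = 10^(-1.1)
[H+] = 0.0794 M

0.0794 M


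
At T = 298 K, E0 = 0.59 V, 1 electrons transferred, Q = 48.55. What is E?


E = E0 - (RT/nF) * ln(Q)
E = 0.59 - (8.314 * 298 / (1 * 96485)) * ln(48.55)
E = 0.4903 V

0.4903 V


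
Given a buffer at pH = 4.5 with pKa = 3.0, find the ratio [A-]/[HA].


[A-]/[HA] = 10^(pH - pKa)
= 10^(4.5 - 3.0)
= 31.6228

31.6228


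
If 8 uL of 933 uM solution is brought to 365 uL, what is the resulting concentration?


C2 = C1 * V1 / V2
C2 = 933 * 8 / 365
C2 = 20.4493 uM

20.4493 uM


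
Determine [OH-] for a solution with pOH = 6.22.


[OH-] = 10^(-pOH)
[OH-] = 10^(-6.22)
[OH-] = 6.026e-07 M

6.026e-07 M


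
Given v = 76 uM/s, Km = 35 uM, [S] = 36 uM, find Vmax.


Vmax = v * (Km + [S]) / [S]
Vmax = 76 * (35 + 36) / 36
Vmax = 149.8889 uM/s

149.8889 uM/s


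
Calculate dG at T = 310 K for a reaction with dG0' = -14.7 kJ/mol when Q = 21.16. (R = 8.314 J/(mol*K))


dG = dG0' + RT * ln(Q) / 1000
dG = -14.7 + 8.314 * 310 * ln(21.16) / 1000
dG = -6.8337 kJ/mol

-6.8337 kJ/mol
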